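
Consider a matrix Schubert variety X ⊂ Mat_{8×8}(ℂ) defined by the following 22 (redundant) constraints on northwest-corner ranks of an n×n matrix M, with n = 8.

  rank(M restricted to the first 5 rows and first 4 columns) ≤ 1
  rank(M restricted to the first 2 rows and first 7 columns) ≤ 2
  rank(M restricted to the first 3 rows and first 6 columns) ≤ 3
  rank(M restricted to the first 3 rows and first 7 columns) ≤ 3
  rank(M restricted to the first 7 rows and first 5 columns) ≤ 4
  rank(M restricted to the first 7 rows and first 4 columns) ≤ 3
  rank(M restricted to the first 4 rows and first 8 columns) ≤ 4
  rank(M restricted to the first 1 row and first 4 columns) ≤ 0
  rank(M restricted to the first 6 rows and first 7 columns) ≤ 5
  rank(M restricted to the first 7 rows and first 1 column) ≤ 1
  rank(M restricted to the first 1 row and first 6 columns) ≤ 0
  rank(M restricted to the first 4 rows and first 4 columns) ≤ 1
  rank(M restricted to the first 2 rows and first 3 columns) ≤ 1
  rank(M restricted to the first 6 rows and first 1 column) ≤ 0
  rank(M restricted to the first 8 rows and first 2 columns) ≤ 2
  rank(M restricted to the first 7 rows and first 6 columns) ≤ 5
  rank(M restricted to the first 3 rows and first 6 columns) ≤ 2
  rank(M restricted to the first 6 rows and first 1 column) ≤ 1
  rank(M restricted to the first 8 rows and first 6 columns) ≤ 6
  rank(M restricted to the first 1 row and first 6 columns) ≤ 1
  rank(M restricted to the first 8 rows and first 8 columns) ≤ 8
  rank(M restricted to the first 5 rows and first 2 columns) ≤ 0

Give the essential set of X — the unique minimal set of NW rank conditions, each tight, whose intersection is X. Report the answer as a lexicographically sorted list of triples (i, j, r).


The tightest implied rank at each (i,j), from the 22 conditions:

  R[1]: 0 | 0 | 0 | 0 | 0 | 0 | 1 | 1
  R[2]: 0 | 0 | 1 | 1 | 1 | 1 | 2 | 2
  R[3]: 0 | 0 | 1 | 1 | 2 | 2 | 3 | 3
  R[4]: 0 | 0 | 1 | 1 | 2 | 3 | 4 | 4
  R[5]: 0 | 0 | 1 | 1 | 2 | 3 | 4 | 5
  R[6]: 0 | 1 | 2 | 2 | 3 | 4 | 5 | 6
  R[7]: 1 | 2 | 3 | 3 | 4 | 5 | 6 | 7
  R[8]: 1 | 2 | 3 | 4 | 5 | 6 | 7 | 8

so w = (7, 3, 5, 6, 8, 2, 1, 4).

D(w) has 18 cells with 4 SE-corners; essential set:

[(1, 6, 0), (5, 2, 0), (5, 4, 1), (6, 1, 0)]


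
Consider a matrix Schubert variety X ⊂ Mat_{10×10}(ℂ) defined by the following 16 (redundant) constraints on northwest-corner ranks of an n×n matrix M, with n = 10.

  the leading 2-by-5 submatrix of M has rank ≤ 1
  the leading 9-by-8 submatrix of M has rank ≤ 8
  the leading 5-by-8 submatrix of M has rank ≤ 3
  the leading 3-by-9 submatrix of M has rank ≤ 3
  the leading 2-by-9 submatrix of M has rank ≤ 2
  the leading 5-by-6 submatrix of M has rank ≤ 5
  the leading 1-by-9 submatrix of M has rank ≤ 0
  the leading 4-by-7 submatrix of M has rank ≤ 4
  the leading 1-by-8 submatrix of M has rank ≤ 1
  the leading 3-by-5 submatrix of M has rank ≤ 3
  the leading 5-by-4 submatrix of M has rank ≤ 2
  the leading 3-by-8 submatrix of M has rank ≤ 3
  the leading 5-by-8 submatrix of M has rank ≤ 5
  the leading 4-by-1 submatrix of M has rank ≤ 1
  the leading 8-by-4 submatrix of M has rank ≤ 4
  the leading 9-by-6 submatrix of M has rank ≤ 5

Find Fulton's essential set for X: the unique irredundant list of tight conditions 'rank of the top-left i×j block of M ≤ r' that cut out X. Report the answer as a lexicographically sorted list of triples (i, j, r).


Recovering R(i,j) via the rank-extension bound from the 16 conditions:

  R[1]: 0 0 0 0 0 0 0 0 0 1
  R[2]: 1 1 1 1 1 1 1 1 1 2
  R[3]: 1 2 2 2 2 2 2 2 2 3
  R[4]: 1 2 2 2 3 3 3 3 3 4
  R[5]: 1 2 2 2 3 3 3 3 4 5
  R[6]: 1 2 3 3 4 4 4 4 5 6
  R[7]: 1 2 3 4 5 5 5 5 6 7
  R[8]: 1 2 3 4 5 5 6 6 7 8
  R[9]: 1 2 3 4 5 5 6 7 8 9
  R[10]: 1 2 3 4 5 6 7 8 9 10

hence w(1..10) = (10, 1, 2, 5, 9, 3, 4, 7, 8, 6).

4 SE-corners of the 18-cell Rothe diagram give Ess(w):

[(1, 9, 0), (5, 4, 2), (5, 8, 3), (9, 6, 5)]


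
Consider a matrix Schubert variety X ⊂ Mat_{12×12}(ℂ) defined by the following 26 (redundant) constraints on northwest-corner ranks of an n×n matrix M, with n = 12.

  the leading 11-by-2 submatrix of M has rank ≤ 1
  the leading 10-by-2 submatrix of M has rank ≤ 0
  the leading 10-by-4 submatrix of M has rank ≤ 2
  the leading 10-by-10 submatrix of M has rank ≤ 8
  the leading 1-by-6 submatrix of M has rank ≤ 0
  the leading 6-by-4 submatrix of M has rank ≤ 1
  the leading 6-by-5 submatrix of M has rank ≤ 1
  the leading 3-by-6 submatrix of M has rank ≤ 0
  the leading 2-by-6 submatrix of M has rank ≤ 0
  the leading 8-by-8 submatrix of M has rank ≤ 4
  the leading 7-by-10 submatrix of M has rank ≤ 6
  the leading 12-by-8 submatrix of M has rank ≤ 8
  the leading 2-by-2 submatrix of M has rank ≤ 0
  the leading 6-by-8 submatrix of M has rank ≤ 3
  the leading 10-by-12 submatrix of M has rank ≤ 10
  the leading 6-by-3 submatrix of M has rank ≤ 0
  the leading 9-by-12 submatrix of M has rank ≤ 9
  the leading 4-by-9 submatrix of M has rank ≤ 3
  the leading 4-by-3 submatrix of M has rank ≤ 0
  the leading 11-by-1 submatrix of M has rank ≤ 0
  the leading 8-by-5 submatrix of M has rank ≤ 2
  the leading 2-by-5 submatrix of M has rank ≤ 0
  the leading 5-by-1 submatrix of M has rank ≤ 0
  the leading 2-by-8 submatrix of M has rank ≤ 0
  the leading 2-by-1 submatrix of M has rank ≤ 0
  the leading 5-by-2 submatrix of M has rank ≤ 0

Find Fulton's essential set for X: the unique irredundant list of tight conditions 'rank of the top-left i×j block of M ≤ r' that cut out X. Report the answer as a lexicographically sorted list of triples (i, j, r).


Rank table r_w(12×12) implied by the 26 constraints:

  0 0 0 0 0 0 0 0 1 1 1 1
  0 0 0 0 0 0 0 0 1 2 2 2
  0 0 0 0 0 0 1 1 2 3 3 3
  0 0 0 1 1 1 2 2 3 4 4 4
  0 0 0 1 1 2 3 3 4 5 5 5
  0 0 0 1 1 2 3 3 4 5 6 6
  0 0 1 2 2 3 4 4 5 6 7 7
  0 0 1 2 2 3 4 4 5 6 7 8
  0 0 1 2 3 4 5 5 6 7 8 9
  0 0 1 2 3 4 5 6 7 8 9 10
  0 1 2 3 4 5 6 7 8 9 10 11
  1 2 3 4 5 6 7 8 9 10 11 12

reading off 1-entries of Δ²R: w = (9, 10, 7, 4, 6, 11, 3, 12, 5, 8, 2, 1).

D(w) has 45 cells with 9 SE-corners; essential set:

[(2, 8, 0), (3, 6, 0), (6, 3, 0), (6, 5, 1), (6, 8, 3), (8, 5, 2), (8, 8, 4), (10, 2, 0), (11, 1, 0)]


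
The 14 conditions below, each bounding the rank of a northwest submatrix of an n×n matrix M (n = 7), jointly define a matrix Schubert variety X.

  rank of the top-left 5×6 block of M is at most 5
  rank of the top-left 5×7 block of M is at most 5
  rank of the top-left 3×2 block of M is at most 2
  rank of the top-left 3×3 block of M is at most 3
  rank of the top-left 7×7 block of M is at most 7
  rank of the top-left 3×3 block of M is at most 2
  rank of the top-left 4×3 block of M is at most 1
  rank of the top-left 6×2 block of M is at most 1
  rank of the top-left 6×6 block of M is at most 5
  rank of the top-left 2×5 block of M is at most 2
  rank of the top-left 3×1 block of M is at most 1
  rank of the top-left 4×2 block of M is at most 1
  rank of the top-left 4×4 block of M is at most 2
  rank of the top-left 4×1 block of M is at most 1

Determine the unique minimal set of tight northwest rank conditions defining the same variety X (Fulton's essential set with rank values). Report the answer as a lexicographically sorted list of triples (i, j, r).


Computing R[i][j] = min implied NW-rank bound (n=7, 14 conditions):

  row 1: 1 | 1 | 1 | 1 | 1 | 1 | 1
  row 2: 1 | 1 | 1 | 2 | 2 | 2 | 2
  row 3: 1 | 1 | 1 | 2 | 3 | 3 | 3
  row 4: 1 | 1 | 1 | 2 | 3 | 4 | 4
  row 5: 1 | 1 | 2 | 3 | 4 | 5 | 5
  row 6: 1 | 1 | 2 | 3 | 4 | 5 | 6
  row 7: 1 | 2 | 3 | 4 | 5 | 6 | 7

reading off 1-entries of Δ²R: w = (1, 4, 5, 6, 3, 7, 2).

2 SE-corners of the 8-cell Rothe diagram give Ess(w):

[(4, 3, 1), (6, 2, 1)]


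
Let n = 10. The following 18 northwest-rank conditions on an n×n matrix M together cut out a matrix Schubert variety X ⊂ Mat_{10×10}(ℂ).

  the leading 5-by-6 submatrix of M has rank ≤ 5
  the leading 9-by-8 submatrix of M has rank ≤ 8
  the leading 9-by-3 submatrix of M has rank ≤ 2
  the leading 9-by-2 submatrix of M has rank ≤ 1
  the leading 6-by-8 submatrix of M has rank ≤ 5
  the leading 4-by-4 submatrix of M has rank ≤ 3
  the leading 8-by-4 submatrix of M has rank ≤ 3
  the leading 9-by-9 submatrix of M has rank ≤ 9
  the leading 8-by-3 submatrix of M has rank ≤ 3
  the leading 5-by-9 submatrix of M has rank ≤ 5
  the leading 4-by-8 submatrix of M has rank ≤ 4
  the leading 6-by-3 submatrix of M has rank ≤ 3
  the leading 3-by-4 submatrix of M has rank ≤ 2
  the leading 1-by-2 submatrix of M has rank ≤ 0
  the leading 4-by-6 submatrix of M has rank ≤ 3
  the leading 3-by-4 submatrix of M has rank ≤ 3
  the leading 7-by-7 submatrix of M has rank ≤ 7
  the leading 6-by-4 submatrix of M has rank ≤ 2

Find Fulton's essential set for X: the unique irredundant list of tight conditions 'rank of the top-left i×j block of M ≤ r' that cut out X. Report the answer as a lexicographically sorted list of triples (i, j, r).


Computing R[i][j] = min implied NW-rank bound (n=10, 18 conditions):

  row 1: 0 0 1 1 1 1 1 1 1 1
  row 2: 1 1 2 2 2 2 2 2 2 2
  row 3: 1 1 2 2 3 3 3 3 3 3
  row 4: 1 1 2 2 3 3 4 4 4 4
  row 5: 1 1 2 2 3 4 5 5 5 5
  row 6: 1 1 2 2 3 4 5 5 6 6
  row 7: 1 1 2 3 4 5 6 6 7 7
  row 8: 1 1 2 3 4 5 6 7 8 8
  row 9: 1 1 2 3 4 5 6 7 8 9
  row 10: 1 2 3 4 5 6 7 8 9 10

hence w(1..10) = (3, 1, 5, 7, 6, 9, 4, 8, 10, 2).

5 SE-corners of the 15-cell Rothe diagram give Ess(w):

[(1, 2, 0), (4, 6, 3), (6, 4, 2), (6, 8, 5), (9, 2, 1)]


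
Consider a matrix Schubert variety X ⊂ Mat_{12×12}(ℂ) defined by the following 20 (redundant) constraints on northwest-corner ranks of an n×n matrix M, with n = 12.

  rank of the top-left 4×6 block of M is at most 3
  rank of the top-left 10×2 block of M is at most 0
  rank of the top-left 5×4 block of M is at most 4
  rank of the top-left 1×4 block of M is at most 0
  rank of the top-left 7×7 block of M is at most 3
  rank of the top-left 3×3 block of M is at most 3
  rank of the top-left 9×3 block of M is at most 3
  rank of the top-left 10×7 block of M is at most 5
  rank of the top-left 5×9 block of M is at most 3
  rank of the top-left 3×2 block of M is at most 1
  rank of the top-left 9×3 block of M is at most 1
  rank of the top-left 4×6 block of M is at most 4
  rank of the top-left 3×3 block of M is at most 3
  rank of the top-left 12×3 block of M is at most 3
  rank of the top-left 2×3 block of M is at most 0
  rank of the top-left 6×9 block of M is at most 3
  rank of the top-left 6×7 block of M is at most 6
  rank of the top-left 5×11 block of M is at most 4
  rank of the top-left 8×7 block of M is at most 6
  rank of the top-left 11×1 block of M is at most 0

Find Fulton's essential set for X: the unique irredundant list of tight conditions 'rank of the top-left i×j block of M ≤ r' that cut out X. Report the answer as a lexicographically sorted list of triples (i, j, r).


Propagating the 20 rank bounds to every northwest block:

  R[1]: 0  0  0  0  1  1  1  1  1  1  1  1
  R[2]: 0  0  0  1  2  2  2  2  2  2  2  2
  R[3]: 0  0  1  2  3  3  3  3  3  3  3  3
  R[4]: 0  0  1  2  3  3  3  3  3  4  4  4
  R[5]: 0  0  1  2  3  3  3  3  3  4  4  5
  R[6]: 0  0  1  2  3  3  3  3  3  4  5  6
  R[7]: 0  0  1  2  3  3  3  4  4  5  6  7
  R[8]: 0  0  1  2  3  4  4  5  5  6  7  8
  R[9]: 0  0  1  2  3  4  5  6  6  7  8  9
  R[10]: 0  0  1  2  3  4  5  6  7  8  9  10
  R[11]: 0  1  2  3  4  5  6  7  8  9  10  11
  R[12]: 1  2  3  4  5  6  7  8  9  10  11  12

reading off 1-entries of Δ²R: w = (5, 4, 3, 10, 12, 11, 8, 6, 7, 9, 2, 1).

Fulton essential set (7 of the 39 Rothe cells):

[(1, 4, 0), (2, 3, 0), (5, 11, 4), (6, 9, 3), (7, 7, 3), (10, 2, 0), (11, 1, 0)]


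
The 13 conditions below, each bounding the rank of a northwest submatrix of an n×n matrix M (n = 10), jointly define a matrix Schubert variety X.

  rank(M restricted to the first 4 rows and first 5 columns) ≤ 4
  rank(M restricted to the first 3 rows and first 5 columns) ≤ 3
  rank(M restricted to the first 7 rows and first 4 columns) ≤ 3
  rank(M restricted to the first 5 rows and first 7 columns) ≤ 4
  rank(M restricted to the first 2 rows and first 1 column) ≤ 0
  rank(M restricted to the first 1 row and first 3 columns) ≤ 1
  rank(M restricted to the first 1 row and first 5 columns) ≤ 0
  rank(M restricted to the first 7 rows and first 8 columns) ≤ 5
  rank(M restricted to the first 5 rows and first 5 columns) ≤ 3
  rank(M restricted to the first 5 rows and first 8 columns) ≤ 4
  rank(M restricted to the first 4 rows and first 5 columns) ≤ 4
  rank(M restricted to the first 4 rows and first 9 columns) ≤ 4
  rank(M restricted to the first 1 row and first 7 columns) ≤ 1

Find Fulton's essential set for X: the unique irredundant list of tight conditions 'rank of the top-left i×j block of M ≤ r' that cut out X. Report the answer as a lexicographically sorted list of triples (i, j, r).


Recovering R(i,j) via the rank-extension bound from the 13 conditions:

  R[1]: 0, 0, 0, 0, 0, 1, 1, 1, 1, 1
  R[2]: 0, 1, 1, 1, 1, 2, 2, 2, 2, 2
  R[3]: 1, 2, 2, 2, 2, 3, 3, 3, 3, 3
  R[4]: 1, 2, 3, 3, 3, 4, 4, 4, 4, 4
  R[5]: 1, 2, 3, 3, 3, 4, 4, 4, 5, 5
  R[6]: 1, 2, 3, 3, 4, 5, 5, 5, 6, 6
  R[7]: 1, 2, 3, 3, 4, 5, 5, 5, 6, 7
  R[8]: 1, 2, 3, 4, 5, 6, 6, 6, 7, 8
  R[9]: 1, 2, 3, 4, 5, 6, 7, 7, 8, 9
  R[10]: 1, 2, 3, 4, 5, 6, 7, 8, 9, 10

the unique w with this rank table is (6, 2, 1, 3, 9, 5, 10, 4, 7, 8).

Fulton essential set (6 of the 14 Rothe cells):

[(1, 5, 0), (2, 1, 0), (5, 5, 3), (5, 8, 4), (7, 4, 3), (7, 8, 5)]


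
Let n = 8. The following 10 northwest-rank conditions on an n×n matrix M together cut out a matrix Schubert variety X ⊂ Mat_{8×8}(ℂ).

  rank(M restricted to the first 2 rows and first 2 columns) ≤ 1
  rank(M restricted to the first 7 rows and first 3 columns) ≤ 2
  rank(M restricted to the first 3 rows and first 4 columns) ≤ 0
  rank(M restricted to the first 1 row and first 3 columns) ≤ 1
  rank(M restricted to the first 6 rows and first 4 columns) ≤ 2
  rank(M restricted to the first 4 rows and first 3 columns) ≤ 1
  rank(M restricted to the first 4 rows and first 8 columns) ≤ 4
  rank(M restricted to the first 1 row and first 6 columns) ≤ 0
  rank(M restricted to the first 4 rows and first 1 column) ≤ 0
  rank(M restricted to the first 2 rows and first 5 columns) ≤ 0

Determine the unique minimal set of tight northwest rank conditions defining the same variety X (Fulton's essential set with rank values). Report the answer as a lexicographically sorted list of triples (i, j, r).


Computing R[i][j] = min implied NW-rank bound (n=8, 10 conditions):

  0 0 0 0 0 0 1 1
  0 0 0 0 0 1 2 2
  0 0 0 0 1 2 3 3
  0 1 1 1 2 3 4 4
  1 2 2 2 3 4 5 5
  1 2 2 2 3 4 5 6
  1 2 2 3 4 5 6 7
  1 2 3 4 5 6 7 8

hence w(1..8) = (7, 6, 5, 2, 1, 8, 4, 3).

Fulton essential set (6 of the 19 Rothe cells):

[(1, 6, 0), (2, 5, 0), (3, 4, 0), (4, 1, 0), (6, 4, 2), (7, 3, 2)]


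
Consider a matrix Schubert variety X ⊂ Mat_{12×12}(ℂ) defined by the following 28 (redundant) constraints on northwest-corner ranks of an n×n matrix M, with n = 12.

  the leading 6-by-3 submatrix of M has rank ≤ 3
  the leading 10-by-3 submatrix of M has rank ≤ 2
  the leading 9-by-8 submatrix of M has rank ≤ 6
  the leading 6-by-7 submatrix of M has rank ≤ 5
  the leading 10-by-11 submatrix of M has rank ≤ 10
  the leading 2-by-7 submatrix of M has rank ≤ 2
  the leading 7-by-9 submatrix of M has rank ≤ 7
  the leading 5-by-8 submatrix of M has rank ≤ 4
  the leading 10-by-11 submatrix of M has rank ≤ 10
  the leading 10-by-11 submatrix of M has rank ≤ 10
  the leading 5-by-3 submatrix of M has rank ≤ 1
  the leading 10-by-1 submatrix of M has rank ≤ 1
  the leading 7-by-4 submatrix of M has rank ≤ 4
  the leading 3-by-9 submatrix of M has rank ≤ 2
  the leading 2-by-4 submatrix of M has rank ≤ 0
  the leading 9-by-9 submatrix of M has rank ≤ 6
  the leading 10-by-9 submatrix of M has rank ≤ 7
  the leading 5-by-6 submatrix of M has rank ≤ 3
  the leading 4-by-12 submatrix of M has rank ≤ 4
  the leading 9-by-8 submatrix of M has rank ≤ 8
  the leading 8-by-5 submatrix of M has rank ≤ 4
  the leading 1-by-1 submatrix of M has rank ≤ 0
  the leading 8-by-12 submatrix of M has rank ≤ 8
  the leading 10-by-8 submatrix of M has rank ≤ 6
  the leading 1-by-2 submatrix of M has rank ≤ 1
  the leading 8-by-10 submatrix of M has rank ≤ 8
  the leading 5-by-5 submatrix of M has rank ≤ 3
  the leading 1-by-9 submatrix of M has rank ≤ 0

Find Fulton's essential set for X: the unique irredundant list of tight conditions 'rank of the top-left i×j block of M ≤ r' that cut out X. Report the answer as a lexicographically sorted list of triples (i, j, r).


The tightest implied rank at each (i,j), from the 28 conditions:

  R[1]: 0 0 0 0 0 0 0 0 0 1 1 1
  R[2]: 0 0 0 0 1 1 1 1 1 2 2 2
  R[3]: 1 1 1 1 2 2 2 2 2 3 3 3
  R[4]: 1 1 1 2 3 3 3 3 3 4 4 4
  R[5]: 1 1 1 2 3 3 4 4 4 5 5 5
  R[6]: 1 2 2 3 4 4 5 5 5 6 6 6
  R[7]: 1 2 2 3 4 5 6 6 6 7 7 7
  R[8]: 1 2 2 3 4 5 6 6 6 7 8 8
  R[9]: 1 2 2 3 4 5 6 6 6 7 8 9
  R[10]: 1 2 2 3 4 5 6 6 7 8 9 10
  R[11]: 1 2 3 4 5 6 7 7 8 9 10 11
  R[12]: 1 2 3 4 5 6 7 8 9 10 11 12

reading off 1-entries of Δ²R: w = (10, 5, 1, 4, 7, 2, 6, 11, 12, 9, 3, 8).

Rothe diagram D(w) (27 cells), 7 SE-corners (essential conditions):

[(1, 9, 0), (2, 4, 0), (5, 3, 1), (5, 6, 3), (9, 9, 6), (10, 3, 2), (10, 8, 6)]


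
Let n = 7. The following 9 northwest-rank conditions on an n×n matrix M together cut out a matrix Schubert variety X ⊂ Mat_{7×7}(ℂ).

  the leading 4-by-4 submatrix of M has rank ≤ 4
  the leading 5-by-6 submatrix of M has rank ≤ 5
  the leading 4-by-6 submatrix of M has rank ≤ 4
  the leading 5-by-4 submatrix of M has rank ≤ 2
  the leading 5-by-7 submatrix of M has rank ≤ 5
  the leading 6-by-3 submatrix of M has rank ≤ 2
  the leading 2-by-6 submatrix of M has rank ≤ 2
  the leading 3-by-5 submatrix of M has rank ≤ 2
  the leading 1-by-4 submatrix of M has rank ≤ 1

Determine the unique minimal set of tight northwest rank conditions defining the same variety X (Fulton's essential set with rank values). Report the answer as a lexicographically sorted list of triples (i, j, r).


Reconstructing r_w from the 9 given conditions:

  1  1  1  1  1  1  1
  1  2  2  2  2  2  2
  1  2  2  2  2  3  3
  1  2  2  2  3  4  4
  1  2  2  2  3  4  5
  1  2  2  3  4  5  6
  1  2  3  4  5  6  7

hence w(1..7) = (1, 2, 6, 5, 7, 4, 3).

Fulton essential set (3 of the 8 Rothe cells):

[(3, 5, 2), (5, 4, 2), (6, 3, 2)]


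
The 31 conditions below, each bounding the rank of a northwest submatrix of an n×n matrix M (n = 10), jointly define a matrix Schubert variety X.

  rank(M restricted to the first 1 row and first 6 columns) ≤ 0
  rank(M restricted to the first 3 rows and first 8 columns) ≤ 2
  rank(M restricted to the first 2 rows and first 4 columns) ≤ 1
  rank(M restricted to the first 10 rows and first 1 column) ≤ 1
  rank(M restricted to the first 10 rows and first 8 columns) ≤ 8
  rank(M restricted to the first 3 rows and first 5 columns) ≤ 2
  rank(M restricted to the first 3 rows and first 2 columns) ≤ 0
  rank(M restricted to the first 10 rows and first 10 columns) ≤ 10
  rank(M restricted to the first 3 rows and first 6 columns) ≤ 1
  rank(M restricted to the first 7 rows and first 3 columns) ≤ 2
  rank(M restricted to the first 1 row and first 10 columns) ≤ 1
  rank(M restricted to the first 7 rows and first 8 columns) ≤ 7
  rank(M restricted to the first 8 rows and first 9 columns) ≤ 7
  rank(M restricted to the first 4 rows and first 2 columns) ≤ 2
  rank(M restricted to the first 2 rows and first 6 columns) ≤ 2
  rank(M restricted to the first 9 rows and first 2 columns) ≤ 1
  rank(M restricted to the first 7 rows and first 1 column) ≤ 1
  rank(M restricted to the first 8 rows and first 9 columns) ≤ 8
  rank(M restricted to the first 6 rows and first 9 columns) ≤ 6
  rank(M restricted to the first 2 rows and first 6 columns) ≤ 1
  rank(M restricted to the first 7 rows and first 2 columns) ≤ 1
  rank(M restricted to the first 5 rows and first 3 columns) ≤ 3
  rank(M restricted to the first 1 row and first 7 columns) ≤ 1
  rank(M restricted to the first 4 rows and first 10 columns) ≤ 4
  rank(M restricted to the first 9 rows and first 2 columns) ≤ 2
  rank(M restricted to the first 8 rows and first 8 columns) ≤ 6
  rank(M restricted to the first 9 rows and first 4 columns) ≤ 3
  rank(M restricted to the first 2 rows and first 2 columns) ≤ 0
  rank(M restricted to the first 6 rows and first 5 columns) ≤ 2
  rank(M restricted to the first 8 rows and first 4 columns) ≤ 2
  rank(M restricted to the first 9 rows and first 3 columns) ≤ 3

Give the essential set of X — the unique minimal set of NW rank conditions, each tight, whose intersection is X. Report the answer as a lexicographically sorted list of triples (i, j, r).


Reconstructing r_w from the 31 given conditions:

  i=1: 0  0  0  0  0  0  1  1  1  1
  i=2: 0  0  1  1  1  1  2  2  2  2
  i=3: 0  0  1  1  1  1  2  2  3  3
  i=4: 1  1  2  2  2  2  3  3  4  4
  i=5: 1  1  2  2  2  3  4  4  5  5
  i=6: 1  1  2  2  2  3  4  5  6  6
  i=7: 1  1  2  2  3  4  5  6  7  7
  i=8: 1  1  2  2  3  4  5  6  7  8
  i=9: 1  1  2  3  4  5  6  7  8  9
  i=10: 1  2  3  4  5  6  7  8  9  10

reading off 1-entries of Δ²R: w = (7, 3, 9, 1, 6, 8, 5, 10, 4, 2).

Rothe diagram D(w) (25 cells), 7 SE-corners (essential conditions):

[(1, 6, 0), (3, 2, 0), (3, 6, 1), (3, 8, 2), (6, 5, 2), (8, 4, 2), (9, 2, 1)]


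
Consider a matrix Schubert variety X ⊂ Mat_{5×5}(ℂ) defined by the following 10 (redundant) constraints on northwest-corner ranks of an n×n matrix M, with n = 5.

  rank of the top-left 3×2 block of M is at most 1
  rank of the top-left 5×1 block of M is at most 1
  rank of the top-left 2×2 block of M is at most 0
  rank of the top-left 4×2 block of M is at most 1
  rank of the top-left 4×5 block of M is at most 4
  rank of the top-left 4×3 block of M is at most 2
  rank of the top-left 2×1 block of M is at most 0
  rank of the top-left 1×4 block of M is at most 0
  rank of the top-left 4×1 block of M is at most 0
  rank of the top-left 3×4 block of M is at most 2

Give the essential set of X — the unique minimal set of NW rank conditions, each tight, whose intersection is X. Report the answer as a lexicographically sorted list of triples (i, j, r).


Propagating the 10 rank bounds to every northwest block:

  row 1: 0  0  0  0  1
  row 2: 0  0  1  1  2
  row 3: 0  1  2  2  3
  row 4: 0  1  2  3  4
  row 5: 1  2  3  4  5

so w = (5, 3, 2, 4, 1).

D(w) has 8 cells with 3 SE-corners; essential set:

[(1, 4, 0), (2, 2, 0), (4, 1, 0)]


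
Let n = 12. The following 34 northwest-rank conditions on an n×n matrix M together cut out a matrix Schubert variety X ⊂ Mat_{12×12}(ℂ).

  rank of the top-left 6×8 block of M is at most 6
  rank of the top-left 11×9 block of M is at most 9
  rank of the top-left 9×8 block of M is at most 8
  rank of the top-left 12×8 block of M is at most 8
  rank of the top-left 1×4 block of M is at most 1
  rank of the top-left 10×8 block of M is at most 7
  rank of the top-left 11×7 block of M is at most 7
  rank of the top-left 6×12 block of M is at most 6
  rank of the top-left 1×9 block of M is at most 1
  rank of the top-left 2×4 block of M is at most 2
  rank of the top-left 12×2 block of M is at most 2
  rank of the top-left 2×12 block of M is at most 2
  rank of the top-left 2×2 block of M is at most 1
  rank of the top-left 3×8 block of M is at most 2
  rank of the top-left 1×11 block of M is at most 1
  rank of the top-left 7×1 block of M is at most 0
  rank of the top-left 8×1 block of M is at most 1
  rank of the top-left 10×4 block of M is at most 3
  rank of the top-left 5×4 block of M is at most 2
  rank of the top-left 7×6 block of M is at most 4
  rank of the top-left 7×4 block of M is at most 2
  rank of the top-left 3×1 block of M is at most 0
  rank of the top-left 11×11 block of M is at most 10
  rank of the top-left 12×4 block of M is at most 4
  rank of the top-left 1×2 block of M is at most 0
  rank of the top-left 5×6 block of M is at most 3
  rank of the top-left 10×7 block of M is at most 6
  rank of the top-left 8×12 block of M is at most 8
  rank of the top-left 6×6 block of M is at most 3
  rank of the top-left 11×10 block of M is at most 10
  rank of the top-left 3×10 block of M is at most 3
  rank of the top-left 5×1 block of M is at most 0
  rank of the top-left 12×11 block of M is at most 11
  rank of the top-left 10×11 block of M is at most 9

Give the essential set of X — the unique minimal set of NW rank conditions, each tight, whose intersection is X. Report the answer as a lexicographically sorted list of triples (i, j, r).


Reconstructing r_w from the 34 given conditions:

  row 1: 0  0  1  1  1  1  1  1  1  1  1  1
  row 2: 0  1  2  2  2  2  2  2  2  2  2  2
  row 3: 0  1  2  2  2  2  2  2  3  3  3  3
  row 4: 0  1  2  2  3  3  3  3  4  4  4  4
  row 5: 0  1  2  2  3  3  4  4  5  5  5  5
  row 6: 0  1  2  2  3  3  4  5  6  6  6  6
  row 7: 0  1  2  2  3  4  5  6  7  7  7  7
  row 8: 1  2  3  3  4  5  6  7  8  8  8  8
  row 9: 1  2  3  3  4  5  6  7  8  9  9  9
  row 10: 1  2  3  3  4  5  6  7  8  9  9  10
  row 11: 1  2  3  4  5  6  7  8  9  10  10  11
  row 12: 1  2  3  4  5  6  7  8  9  10  11  12

hence w(1..12) = (3, 2, 9, 5, 7, 8, 6, 1, 10, 12, 4, 11).

ℓ(w)=22; the 7 essential cells (i,j,r):

[(1, 2, 0), (3, 8, 2), (6, 6, 3), (7, 1, 0), (7, 4, 2), (10, 4, 3), (10, 11, 9)]


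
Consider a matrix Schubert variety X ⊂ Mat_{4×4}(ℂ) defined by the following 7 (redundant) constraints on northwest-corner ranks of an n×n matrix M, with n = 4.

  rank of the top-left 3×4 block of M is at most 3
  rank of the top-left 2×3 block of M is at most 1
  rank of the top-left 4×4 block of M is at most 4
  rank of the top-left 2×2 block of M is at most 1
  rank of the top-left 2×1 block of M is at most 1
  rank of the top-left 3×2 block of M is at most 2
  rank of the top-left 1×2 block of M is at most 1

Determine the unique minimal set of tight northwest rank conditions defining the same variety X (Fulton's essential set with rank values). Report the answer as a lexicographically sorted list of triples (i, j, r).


Recovering R(i,j) via the rank-extension bound from the 7 conditions:

  row 1: 1 | 1 | 1 | 1
  row 2: 1 | 1 | 1 | 2
  row 3: 1 | 2 | 2 | 3
  row 4: 1 | 2 | 3 | 4

hence w(1..4) = (1, 4, 2, 3).

|D(w)|=2, |Ess(w)|=1:

[(2, 3, 1)]


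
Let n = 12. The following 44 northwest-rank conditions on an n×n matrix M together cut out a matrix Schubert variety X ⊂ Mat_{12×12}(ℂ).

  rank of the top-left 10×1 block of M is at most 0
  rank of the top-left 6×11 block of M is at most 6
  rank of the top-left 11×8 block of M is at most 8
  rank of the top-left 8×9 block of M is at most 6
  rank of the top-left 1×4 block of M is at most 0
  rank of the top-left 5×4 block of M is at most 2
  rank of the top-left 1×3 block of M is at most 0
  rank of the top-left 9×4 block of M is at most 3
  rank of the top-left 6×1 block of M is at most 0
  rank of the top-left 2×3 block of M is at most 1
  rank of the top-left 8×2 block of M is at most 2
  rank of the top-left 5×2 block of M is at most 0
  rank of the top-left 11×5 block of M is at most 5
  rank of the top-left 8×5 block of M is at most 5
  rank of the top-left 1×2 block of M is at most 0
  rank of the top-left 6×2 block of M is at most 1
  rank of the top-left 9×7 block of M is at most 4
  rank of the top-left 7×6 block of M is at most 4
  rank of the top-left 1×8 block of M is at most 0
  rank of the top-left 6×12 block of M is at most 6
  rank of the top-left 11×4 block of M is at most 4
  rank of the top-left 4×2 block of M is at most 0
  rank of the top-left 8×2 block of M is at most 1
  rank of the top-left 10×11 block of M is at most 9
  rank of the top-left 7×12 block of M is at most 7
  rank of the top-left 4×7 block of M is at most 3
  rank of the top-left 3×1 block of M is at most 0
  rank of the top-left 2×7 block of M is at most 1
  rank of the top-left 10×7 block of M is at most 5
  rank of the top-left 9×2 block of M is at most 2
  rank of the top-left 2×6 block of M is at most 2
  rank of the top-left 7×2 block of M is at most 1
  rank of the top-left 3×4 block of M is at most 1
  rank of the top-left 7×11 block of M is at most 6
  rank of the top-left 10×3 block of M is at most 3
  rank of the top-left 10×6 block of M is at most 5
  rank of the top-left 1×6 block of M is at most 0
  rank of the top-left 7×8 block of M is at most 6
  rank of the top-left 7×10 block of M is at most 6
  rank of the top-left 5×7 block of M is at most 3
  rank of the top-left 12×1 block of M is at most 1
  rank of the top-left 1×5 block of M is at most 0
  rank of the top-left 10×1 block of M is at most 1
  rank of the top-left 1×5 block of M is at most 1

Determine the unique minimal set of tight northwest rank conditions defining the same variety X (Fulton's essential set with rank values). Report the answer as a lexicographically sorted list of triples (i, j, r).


Rank table r_w(12×12) implied by the 44 constraints:

  i=1: 0  0  0  0  0  0  0  0  1  1  1  1
  i=2: 0  0  1  1  1  1  1  1  2  2  2  2
  i=3: 0  0  1  1  2  2  2  2  3  3  3  3
  i=4: 0  0  1  2  3  3  3  3  4  4  4  4
  i=5: 0  0  1  2  3  3  3  4  5  5  5  5
  i=6: 0  1  2  3  4  4  4  5  6  6  6  6
  i=7: 0  1  2  3  4  4  4  5  6  6  6  7
  i=8: 0  1  2  3  4  4  4  5  6  7  7  8
  i=9: 0  1  2  3  4  4  4  5  6  7  8  9
  i=10: 0  1  2  3  4  5  5  6  7  8  9  10
  i=11: 1  2  3  4  5  6  6  7  8  9  10  11
  i=12: 1  2  3  4  5  6  7  8  9  10  11  12

giving w = (9, 3, 5, 4, 8, 2, 12, 10, 11, 6, 1, 7) via Δ²R.

Rothe diagram D(w) (32 cells), 7 SE-corners (essential conditions):

[(1, 8, 0), (3, 4, 1), (5, 2, 0), (5, 7, 3), (7, 11, 6), (9, 7, 4), (10, 1, 0)]


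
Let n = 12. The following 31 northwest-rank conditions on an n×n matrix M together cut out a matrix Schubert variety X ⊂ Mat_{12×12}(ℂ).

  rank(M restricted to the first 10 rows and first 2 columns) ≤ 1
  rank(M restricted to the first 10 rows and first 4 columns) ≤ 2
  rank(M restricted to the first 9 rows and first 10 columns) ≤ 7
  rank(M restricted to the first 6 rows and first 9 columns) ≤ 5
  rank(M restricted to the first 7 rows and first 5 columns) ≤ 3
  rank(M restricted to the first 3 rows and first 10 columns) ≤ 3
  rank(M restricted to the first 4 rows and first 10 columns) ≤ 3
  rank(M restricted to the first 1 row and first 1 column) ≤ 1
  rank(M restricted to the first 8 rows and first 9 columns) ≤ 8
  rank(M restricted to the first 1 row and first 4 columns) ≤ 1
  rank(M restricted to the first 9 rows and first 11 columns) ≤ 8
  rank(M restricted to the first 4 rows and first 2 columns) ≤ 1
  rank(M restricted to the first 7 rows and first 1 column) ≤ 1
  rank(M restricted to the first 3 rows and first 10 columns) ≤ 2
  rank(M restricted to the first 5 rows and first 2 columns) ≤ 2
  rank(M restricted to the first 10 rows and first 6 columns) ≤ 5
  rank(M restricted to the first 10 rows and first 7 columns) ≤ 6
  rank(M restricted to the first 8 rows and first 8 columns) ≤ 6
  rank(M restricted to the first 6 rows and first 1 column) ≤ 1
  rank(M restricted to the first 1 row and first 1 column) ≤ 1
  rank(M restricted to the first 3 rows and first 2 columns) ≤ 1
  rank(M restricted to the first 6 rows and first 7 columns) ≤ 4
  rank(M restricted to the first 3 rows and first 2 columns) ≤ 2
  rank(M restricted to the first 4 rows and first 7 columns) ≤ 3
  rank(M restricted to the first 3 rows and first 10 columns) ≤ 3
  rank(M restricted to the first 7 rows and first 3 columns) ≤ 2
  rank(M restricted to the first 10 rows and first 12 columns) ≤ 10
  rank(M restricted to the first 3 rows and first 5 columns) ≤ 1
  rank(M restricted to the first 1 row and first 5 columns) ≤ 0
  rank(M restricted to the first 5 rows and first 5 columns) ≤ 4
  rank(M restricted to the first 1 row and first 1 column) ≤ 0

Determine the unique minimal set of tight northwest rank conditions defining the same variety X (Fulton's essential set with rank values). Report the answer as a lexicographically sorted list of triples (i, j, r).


The tightest implied rank at each (i,j), from the 31 conditions:

  row 1: 0  0  0  0  0  1  1  1  1  1  1  1
  row 2: 1  1  1  1  1  2  2  2  2  2  2  2
  row 3: 1  1  1  1  1  2  2  2  2  2  3  3
  row 4: 1  1  2  2  2  3  3  3  3  3  4  4
  row 5: 1  1  2  2  3  4  4  4  4  4  5  5
  row 6: 1  1  2  2  3  4  4  5  5  5  6  6
  row 7: 1  1  2  2  3  4  5  6  6  6  7  7
  row 8: 1  1  2  2  3  4  5  6  7  7  8  8
  row 9: 1  1  2  2  3  4  5  6  7  7  8  9
  row 10: 1  1  2  2  3  4  5  6  7  8  9  10
  row 11: 1  2  3  3  4  5  6  7  8  9  10  11
  row 12: 1  2  3  4  5  6  7  8  9  10  11  12

the unique w with this rank table is (6, 1, 11, 3, 5, 8, 7, 9, 12, 10, 2, 4).

D(w) has 28 cells with 7 SE-corners; essential set:

[(1, 5, 0), (3, 5, 1), (3, 10, 2), (6, 7, 4), (9, 10, 7), (10, 2, 1), (10, 4, 2)]


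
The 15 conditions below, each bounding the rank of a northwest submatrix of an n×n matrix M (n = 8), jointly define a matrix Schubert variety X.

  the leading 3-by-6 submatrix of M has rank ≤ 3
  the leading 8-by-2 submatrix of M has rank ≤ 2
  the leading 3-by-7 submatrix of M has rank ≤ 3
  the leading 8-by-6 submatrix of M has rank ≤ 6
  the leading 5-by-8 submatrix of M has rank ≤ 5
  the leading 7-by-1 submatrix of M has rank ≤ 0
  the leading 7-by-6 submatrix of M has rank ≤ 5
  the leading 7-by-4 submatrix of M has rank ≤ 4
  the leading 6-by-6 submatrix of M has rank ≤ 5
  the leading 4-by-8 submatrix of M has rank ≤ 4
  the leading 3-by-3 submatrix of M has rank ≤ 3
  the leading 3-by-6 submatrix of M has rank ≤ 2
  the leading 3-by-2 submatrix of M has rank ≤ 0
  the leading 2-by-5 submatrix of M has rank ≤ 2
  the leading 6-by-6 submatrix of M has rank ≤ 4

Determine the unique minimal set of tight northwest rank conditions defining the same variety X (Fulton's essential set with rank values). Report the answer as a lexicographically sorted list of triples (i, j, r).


Computing R[i][j] = min implied NW-rank bound (n=8, 15 conditions):

  R[1]: 0, 0, 1, 1, 1, 1, 1, 1
  R[2]: 0, 0, 1, 2, 2, 2, 2, 2
  R[3]: 0, 0, 1, 2, 2, 2, 3, 3
  R[4]: 0, 1, 2, 3, 3, 3, 4, 4
  R[5]: 0, 1, 2, 3, 4, 4, 5, 5
  R[6]: 0, 1, 2, 3, 4, 4, 5, 6
  R[7]: 0, 1, 2, 3, 4, 5, 6, 7
  R[8]: 1, 2, 3, 4, 5, 6, 7, 8

reading off 1-entries of Δ²R: w = (3, 4, 7, 2, 5, 8, 6, 1).

|D(w)|=13, |Ess(w)|=4:

[(3, 2, 0), (3, 6, 2), (6, 6, 4), (7, 1, 0)]


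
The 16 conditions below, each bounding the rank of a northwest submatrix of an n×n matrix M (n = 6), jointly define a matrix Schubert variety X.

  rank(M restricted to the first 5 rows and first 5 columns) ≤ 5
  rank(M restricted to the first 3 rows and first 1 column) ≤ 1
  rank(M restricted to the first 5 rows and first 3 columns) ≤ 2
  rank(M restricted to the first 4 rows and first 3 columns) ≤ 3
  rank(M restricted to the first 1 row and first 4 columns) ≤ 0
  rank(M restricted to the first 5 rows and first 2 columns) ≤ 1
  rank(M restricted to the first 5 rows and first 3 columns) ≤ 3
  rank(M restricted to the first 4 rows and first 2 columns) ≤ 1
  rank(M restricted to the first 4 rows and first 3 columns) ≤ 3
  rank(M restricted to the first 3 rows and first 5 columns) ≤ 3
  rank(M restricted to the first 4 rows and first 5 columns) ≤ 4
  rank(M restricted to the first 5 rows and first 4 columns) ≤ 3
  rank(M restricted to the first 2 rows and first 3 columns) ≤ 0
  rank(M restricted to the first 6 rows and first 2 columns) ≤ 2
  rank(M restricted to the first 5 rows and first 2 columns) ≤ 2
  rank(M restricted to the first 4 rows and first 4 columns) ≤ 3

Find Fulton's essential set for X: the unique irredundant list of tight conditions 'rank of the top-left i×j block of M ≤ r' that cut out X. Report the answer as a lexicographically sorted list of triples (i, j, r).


Computing R[i][j] = min implied NW-rank bound (n=6, 16 conditions):

  R[1]: 0  0  0  0  1  1
  R[2]: 0  0  0  1  2  2
  R[3]: 1  1  1  2  3  3
  R[4]: 1  1  2  3  4  4
  R[5]: 1  1  2  3  4  5
  R[6]: 1  2  3  4  5  6

reading off 1-entries of Δ²R: w = (5, 4, 1, 3, 6, 2).

3 SE-corners of the 9-cell Rothe diagram give Ess(w):

[(1, 4, 0), (2, 3, 0), (5, 2, 1)]


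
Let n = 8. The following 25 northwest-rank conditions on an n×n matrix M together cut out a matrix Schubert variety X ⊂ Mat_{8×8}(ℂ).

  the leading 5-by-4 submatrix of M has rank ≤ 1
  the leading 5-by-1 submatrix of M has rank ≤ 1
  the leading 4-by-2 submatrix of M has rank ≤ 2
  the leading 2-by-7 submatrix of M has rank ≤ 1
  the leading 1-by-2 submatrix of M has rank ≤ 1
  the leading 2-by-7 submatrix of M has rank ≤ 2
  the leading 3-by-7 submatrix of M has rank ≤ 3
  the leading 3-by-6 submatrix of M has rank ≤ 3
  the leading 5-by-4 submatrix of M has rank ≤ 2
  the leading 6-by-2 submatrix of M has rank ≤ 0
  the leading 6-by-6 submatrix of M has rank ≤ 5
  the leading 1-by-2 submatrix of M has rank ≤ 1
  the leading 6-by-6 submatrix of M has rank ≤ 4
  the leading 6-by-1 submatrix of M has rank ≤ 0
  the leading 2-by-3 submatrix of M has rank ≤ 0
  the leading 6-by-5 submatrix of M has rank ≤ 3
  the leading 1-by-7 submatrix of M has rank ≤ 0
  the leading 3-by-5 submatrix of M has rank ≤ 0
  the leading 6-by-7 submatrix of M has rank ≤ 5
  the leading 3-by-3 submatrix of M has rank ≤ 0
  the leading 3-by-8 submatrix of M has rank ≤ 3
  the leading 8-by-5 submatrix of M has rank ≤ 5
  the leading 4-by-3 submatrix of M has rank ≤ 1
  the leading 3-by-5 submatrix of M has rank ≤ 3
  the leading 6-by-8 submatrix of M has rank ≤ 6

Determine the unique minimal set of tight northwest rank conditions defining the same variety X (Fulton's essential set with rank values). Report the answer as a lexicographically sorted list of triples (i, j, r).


The tightest implied rank at each (i,j), from the 25 conditions:

  i=1: 0  0  0  0  0  0  0  1
  i=2: 0  0  0  0  0  1  1  2
  i=3: 0  0  0  0  0  1  2  3
  i=4: 0  0  1  1  1  2  3  4
  i=5: 0  0  1  1  2  3  4  5
  i=6: 0  0  1  2  3  4  5  6
  i=7: 1  1  2  3  4  5  6  7
  i=8: 1  2  3  4  5  6  7  8

second differences of R give the permutation w = (8, 6, 7, 3, 5, 4, 1, 2).

|D(w)|=24, |Ess(w)|=4:

[(1, 7, 0), (3, 5, 0), (5, 4, 1), (6, 2, 0)]


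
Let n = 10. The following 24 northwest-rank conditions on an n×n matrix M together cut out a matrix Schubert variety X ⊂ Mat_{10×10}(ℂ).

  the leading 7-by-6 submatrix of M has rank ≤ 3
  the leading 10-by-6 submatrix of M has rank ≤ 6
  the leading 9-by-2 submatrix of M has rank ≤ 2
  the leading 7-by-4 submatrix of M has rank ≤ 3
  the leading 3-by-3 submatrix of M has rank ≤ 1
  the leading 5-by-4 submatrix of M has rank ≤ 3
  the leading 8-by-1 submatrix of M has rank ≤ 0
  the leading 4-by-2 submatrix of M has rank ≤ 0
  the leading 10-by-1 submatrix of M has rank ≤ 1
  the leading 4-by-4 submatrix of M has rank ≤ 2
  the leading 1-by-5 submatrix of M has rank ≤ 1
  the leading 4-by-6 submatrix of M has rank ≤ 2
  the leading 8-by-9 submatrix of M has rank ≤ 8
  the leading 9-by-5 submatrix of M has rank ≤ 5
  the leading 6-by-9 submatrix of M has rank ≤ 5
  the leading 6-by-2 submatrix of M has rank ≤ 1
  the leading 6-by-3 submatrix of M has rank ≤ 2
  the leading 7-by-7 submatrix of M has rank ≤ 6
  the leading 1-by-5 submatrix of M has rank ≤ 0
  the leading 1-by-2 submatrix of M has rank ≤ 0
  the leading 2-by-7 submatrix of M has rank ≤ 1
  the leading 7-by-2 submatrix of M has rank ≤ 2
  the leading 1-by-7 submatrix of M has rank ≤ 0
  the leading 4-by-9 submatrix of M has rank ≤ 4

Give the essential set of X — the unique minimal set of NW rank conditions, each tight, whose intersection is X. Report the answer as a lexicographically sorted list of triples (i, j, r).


Propagating the 24 rank bounds to every northwest block:

  row 1: 0 0 0 0 0 0 0 1 1 1
  row 2: 0 0 1 1 1 1 1 2 2 2
  row 3: 0 0 1 2 2 2 2 3 3 3
  row 4: 0 0 1 2 2 2 3 4 4 4
  row 5: 0 1 2 3 3 3 4 5 5 5
  row 6: 0 1 2 3 3 3 4 5 5 6
  row 7: 0 1 2 3 3 3 4 5 6 7
  row 8: 0 1 2 3 4 4 5 6 7 8
  row 9: 1 2 3 4 5 5 6 7 8 9
  row 10: 1 2 3 4 5 6 7 8 9 10

the unique w with this rank table is (8, 3, 4, 7, 2, 10, 9, 5, 1, 6).

|D(w)|=24, |Ess(w)|=6:

[(1, 7, 0), (4, 2, 0), (4, 6, 2), (6, 9, 5), (7, 6, 3), (8, 1, 0)]
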